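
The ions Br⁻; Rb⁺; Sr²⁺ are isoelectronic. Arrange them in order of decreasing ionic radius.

Br⁻ > Rb⁺ > Sr²⁺

All of these have 36 electrons, so size is governed by nuclear charge alone: the more protons, the stronger the pull on the same electron cloud, and the smaller the ion.
Nuclear charges: Sr²⁺ (Z=38), Rb⁺ (Z=37), Br⁻ (Z=35).
Largest to smallest: Br⁻ > Rb⁺ > Sr²⁺.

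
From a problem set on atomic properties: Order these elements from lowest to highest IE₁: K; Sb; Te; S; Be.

Be is in period 2, group 2; S is in period 3, group 16; K is in period 4, group 1; Sb is in period 5, group 15; Te is in period 5, group 16.
First ionization energy rises across a period (greater Z_eff holds electrons more tightly) and falls down a group (valence electrons are farther from the nucleus).
Here both period and group differ, so the two effects have to be weighed against each other.
Sb > K: the two effects oppose for this pair; the across-period effect wins (831 vs 419 kJ/mol).
Te > Sb: Te lies to the right of Sb in period 5, so the across-period effect alone puts Te higher.
Be > Te: period and group pull opposite ways; the down-group shift dominates (900 vs 869 kJ/mol).
S > Be: period and group pull opposite ways; the across-period shift dominates (1000 vs 900 kJ/mol).
Tabulated first ionization energy (kJ/mol): Be 900, S 1000, K 419, Sb 831, Te 869.
So from lowest to highest: K < Sb < Te < Be < S.

K < Sb < Te < Be < S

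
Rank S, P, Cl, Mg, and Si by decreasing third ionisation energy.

The third ionization energy removes an electron from the +2 ion. For each element: S²⁺ still has 4 valence electrons; P²⁺ still has 3 valence electrons; Cl²⁺ still has 5 valence electrons; Mg²⁺ is the bare [Ne] core; Si²⁺ still has 2 valence electrons.
Pulling an electron out of a noble-gas core costs far more than removing a remaining valence electron, so Mg sits at the high end of IE_3.
Valence configurations: S²⁺ [Ne]3s²3p², P²⁺ [Ne]3s²3p¹, Cl²⁺ [Ne]3s²3p³, Si²⁺ [Ne]3s².
P²⁺ loses a lone 3p electron whereas Si²⁺ must break into a filled 3s² pair, so IE_3(Si) > IE_3(P) even though P has the higher nuclear charge.
The numbers (kJ/mol): S 3357, P 2914, Cl 3822, Mg 7733, Si 3232.
Hence IE_3: P < Si < S < Cl < Mg.

Mg > Cl > S > Si > P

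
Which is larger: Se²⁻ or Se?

Se²⁻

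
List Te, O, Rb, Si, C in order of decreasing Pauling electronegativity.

O > C > Te > Si > Rb

EN rises left→right (higher Z_eff, smaller atoms) and falls top→bottom (larger, more shielded atoms).
Neither a single period nor a single group — weigh both effects.
Si > Rb: both effects reinforce here, so Si is clearly the higher of the two.
Te > Si: period and group pull opposite ways; the across-period shift dominates (2.10 vs 1.90).
C > Te: the two effects oppose for this pair; the down-group effect wins (2.55 vs 2.10).
O > C: both are in period 2; the period trend gives O the larger value.
Approximate values (Pauling): C 2.55, O 3.44, Si 1.90, Rb 0.82, Te 2.10.
So from highest to lowest: O > C > Te > Si > Rb.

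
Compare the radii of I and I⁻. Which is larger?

Forming I⁻ adds 1 electron to I. More electron–electron repulsion in the same shell, with unchanged nuclear charge, lets the cloud expand.
An anion is larger than its parent atom: I⁻ > I.

I⁻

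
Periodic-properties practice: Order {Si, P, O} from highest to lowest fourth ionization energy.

O > P > Si

After 3 electrons have been removed, what remains? Si³⁺ still has 1 valence electron; P³⁺ still has 2 valence electrons; O³⁺ still has 3 valence electrons.
All are still removing valence electrons, so compare the +3 ions as you would atoms: IE_4 generally rises across a period (higher Z_eff) and falls down a group (larger shell), subject to the usual subshell exceptions.
Valence configurations: Si³⁺ [Ne]3s¹, P³⁺ [Ne]3s², O³⁺ [He]2s²2p¹.
Approximate IE_4 values (kJ/mol): Si 4356, P 4964, O 7469.
Putting it together, IE_4: Si < P < O.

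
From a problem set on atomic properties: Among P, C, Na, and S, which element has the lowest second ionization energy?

The second ionization energy removes an electron from the +1 ion. For each element: P⁺ still has 4 valence electrons; C⁺ still has 3 valence electrons; Na⁺ is the bare [Ne] core; S⁺ still has 5 valence electrons.
Breaking into a closed-shell core is much more expensive than removing a leftover valence electron — Na has the largest IE_2 here.
Valence configurations: P⁺ [Ne]3s²3p², C⁺ [He]2s²2p¹, S⁺ [Ne]3s²3p³.
Tabulated IE_2 (kJ/mol): P 1907, C 2353, Na 4562, S 2252.
So the second ionization energies run P < S < C < Na.

P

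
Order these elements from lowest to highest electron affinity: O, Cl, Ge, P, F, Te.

O is in period 2, group 16; F is in period 2, group 17; P is in period 3, group 15; Cl is in period 3, group 17; Ge is in period 4, group 14; Te is in period 5, group 16.
Electron affinity generally becomes more exothermic across a period toward the halogens and less exothermic down a group.
Here both period and group differ, so the two effects have to be weighed against each other.
Ge > P: this pair runs against the simple trend — see the exception note.
O > Ge: both effects reinforce here, so O is clearly the higher of the two.
Te > O: this pair runs against the simple trend — see the exception note.
F > Te: both effects reinforce here, so F is clearly the higher of the two.
Cl > F: this pair runs against the simple trend — see the exception note.
Note the exception: Ge has a higher electron affinity than P, contrary to the simple trend — adding an electron to P's half-filled np³ subshell costs electron-pairing energy.
Note the exception: Te has a higher electron affinity than O, contrary to the simple trend — O's compact 2p subshell gives strong electron–electron repulsion on the added electron.
Note the exception: Cl has a higher electron affinity than F, contrary to the simple trend — F's small 2p subshell makes the incoming electron feel strong e⁻–e⁻ repulsion, so Cl actually releases more energy on gaining an electron.
For reference (kJ/mol): O 141, F 328, P 72, Cl 349, Ge 119, Te 190.
So from lowest to highest: P < Ge < O < Te < F < Cl.

P < Ge < O < Te < F < Cl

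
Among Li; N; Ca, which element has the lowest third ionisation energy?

After 2 electrons have been removed, what remains? Li²⁺ is already 1 electron into the core; N²⁺ still has 3 valence electrons; Ca²⁺ is the bare [Ar] core.
Breaking into a closed-shell core is much more expensive than removing a leftover valence electron — Ca and Li have the largest IE_3 here.
Approximate IE_3 values (kJ/mol): Li 11815, N 4578, Ca 4912.
So the third ionization energies run N < Ca < Li.

N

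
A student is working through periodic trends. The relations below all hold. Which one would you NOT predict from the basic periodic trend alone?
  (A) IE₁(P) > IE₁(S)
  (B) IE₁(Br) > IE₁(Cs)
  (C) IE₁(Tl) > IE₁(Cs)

(A)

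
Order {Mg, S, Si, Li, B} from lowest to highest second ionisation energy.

Mg, Si, S, B, Li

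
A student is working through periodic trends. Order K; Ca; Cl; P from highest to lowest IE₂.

K, Cl, P, Ca

The second ionization energy removes an electron from the +1 ion. For each element: K⁺ is the bare [Ar] core; Ca⁺ still has 1 valence electron; Cl⁺ still has 6 valence electrons; P⁺ still has 4 valence electrons.
Core electrons are held far more tightly than valence electrons, so K tops the IE_2 order.
Valence configurations: Ca⁺ [Ar]4s¹, Cl⁺ [Ne]3s²3p⁴, P⁺ [Ne]3s²3p².
The numbers (kJ/mol): K 3052, Ca 1145, Cl 2298, P 1907.
Putting it together, IE_2: Ca < P < Cl < K.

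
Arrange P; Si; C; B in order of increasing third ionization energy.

After 2 electrons have been removed, what remains? P²⁺ still has 3 valence electrons; Si²⁺ still has 2 valence electrons; C²⁺ still has 2 valence electrons; B²⁺ still has 1 valence electron.
All are still removing valence electrons, so compare the +2 ions as you would atoms: IE_3 generally rises across a period (higher Z_eff) and falls down a group (larger shell), subject to the usual subshell exceptions.
Valence configurations: P²⁺ [Ne]3s²3p¹, Si²⁺ [Ne]3s², C²⁺ [He]2s², B²⁺ [He]2s¹.
P²⁺ loses a lone 3p electron whereas Si²⁺ must break into a filled 3s² pair, so IE_3(Si) > IE_3(P) even though P has the higher nuclear charge.
The numbers (kJ/mol): P 2914, Si 3232, C 4620, B 3660.
Overall IE_3 order: P < Si < B < C.

P < Si < B < C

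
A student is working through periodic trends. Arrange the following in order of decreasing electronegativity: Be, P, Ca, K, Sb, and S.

S > P > Sb > Be > Ca > K

Be is in period 2, group 2; P is in period 3, group 15; S is in period 3, group 16; K is in period 4, group 1; Ca is in period 4, group 2; Sb is in period 5, group 15.
Atoms toward the upper right of the periodic table pull bonding electrons most strongly.
Here both period and group differ, so the two effects have to be weighed against each other.
Ca > K: both are in period 4; the period trend gives Ca the larger value.
Be > Ca: they share group 2; the group trend gives Be the larger value.
Sb > Be: period and group pull opposite ways; the across-period shift dominates (2.05 vs 1.57).
P > Sb: they share group 15; the group trend gives P the larger value.
S > P: both are in period 3; the period trend gives S the larger value.
Tabulated electronegativity (Pauling): Be 1.57, P 2.19, S 2.58, K 0.82, Ca 1.00, Sb 2.05.
So from highest to lowest: S > P > Sb > Be > Ca > K.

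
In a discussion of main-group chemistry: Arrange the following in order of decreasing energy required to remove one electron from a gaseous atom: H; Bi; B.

Removing the outermost electron gets harder across a period and easier down a group.
Neither a single period nor a single group — weigh both effects.
B > Bi: period and group pull opposite ways; the down-group shift dominates (801 vs 703 kJ/mol).
H > B: the two effects oppose for this pair; the down-group effect wins (1312 vs 801 kJ/mol).
Tabulated first ionization energy (kJ/mol): H 1312, B 801, Bi 703.
So from highest to lowest: H > B > Bi.

H > B > Bi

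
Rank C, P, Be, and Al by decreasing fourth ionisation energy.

Consider each +3 ion: C³⁺ still has 1 valence electron; P³⁺ still has 2 valence electrons; Be³⁺ is already 1 electron into the core; Al³⁺ is the bare [Ne] core.
Pulling an electron out of a noble-gas core costs far more than removing a remaining valence electron, so Al and Be sit at the high end of IE_4.
Valence configurations: C³⁺ [He]2s¹, P³⁺ [Ne]3s².
Tabulated IE_4 (kJ/mol): C 6223, P 4964, Be 21007, Al 11577.
Overall IE_4 order: P < C < Al < Be.

Be > Al > C > P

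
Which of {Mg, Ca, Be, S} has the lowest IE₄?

After 3 electrons have been removed, what remains? Mg³⁺ is already 1 electron into the core; Ca³⁺ is already 1 electron into the core; Be³⁺ is already 1 electron into the core; S³⁺ still has 3 valence electrons.
Pulling an electron out of a noble-gas core costs far more than removing a remaining valence electron, so Ca, Mg and Be sit at the high end of IE_4.
The numbers (kJ/mol): Mg 10543, Ca 6491, Be 21007, S 4556.
Hence IE_4: S < Ca < Mg < Be.

S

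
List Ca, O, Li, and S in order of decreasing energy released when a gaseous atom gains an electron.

Li is in period 2, group 1; O is in period 2, group 16; S is in period 3, group 16; Ca is in period 4, group 2.
EA tends to increase across a period and decrease down a group, though the pattern is less regular than for IE or radius.
Here both period and group differ, so the two effects have to be weighed against each other.
Li > Ca: period and group pull opposite ways; the down-group shift dominates (60 vs 2 kJ/mol).
O > Li: O lies to the right of Li in period 2, so the across-period effect alone puts O higher.
S > O: this pair runs against the simple trend — see the exception note.
Note the exception: S has a higher electron affinity than O, contrary to the simple trend — the compact 2p subshell of O repels the added electron more than S's larger 3p does.
For reference (kJ/mol): Li 60, O 141, S 200, Ca 2.
So from highest to lowest: S > O > Li > Ca.

S > O > Li > Ca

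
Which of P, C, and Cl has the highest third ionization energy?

C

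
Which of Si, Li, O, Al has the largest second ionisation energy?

Consider each +1 ion: Si⁺ still has 3 valence electrons; Li⁺ is the bare [He] core; O⁺ still has 5 valence electrons; Al⁺ still has 2 valence electrons.
Pulling an electron out of a noble-gas core costs far more than removing a remaining valence electron, so Li sits at the high end of IE_2.
Valence configurations: Si⁺ [Ne]3s²3p¹, O⁺ [He]2s²2p³, Al⁺ [Ne]3s².
Si⁺ loses a lone 3p electron whereas Al⁺ must break into a filled 3s² pair, so IE_2(Al) > IE_2(Si) even though Si has the higher nuclear charge.
Tabulated IE_2 (kJ/mol): Si 1577, Li 7298, O 3388, Al 1817.
Putting it together, IE_2: Si < Al < O < Li.

Li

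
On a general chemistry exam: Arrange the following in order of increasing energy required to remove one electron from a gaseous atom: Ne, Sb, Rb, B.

Rb < B < Sb < Ne

B is in period 2, group 13; Ne is in period 2, group 18; Rb is in period 5, group 1; Sb is in period 5, group 15.
Removing the outermost electron gets harder across a period and easier down a group.
These span different periods and groups, so the two trends combine.
B > Rb: relative to Rb, both the across-period and down-group shifts push B's first ionization energy up.
Sb > B: period and group pull opposite ways; the across-period shift dominates (831 vs 801 kJ/mol).
Ne > Sb: relative to Sb, both the across-period and down-group shifts push Ne's first ionization energy up.
Approximate values (kJ/mol): B 801, Ne 2081, Rb 403, Sb 831.
So from lowest to highest: Rb < B < Sb < Ne.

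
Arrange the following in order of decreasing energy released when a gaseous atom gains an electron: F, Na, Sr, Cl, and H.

Cl > F > H > Na > Sr

H is in period 1, group 1; F is in period 2, group 17; Na is in period 3, group 1; Cl is in period 3, group 17; Sr is in period 5, group 2.
Electron affinity generally becomes more exothermic across a period toward the halogens and less exothermic down a group.
Here both period and group differ, so the two effects have to be weighed against each other.
Na > Sr: period and group pull opposite ways; the down-group shift dominates (53 vs 5 kJ/mol).
H > Na: H sits above Na in group 1, so the down-group effect alone puts H higher.
F > H: the two effects oppose for this pair; the across-period effect wins (328 vs 73 kJ/mol).
Cl > F: this pair runs against the simple trend — see the exception note.
Note the exception: Cl has a higher electron affinity than F, contrary to the simple trend — F's small 2p subshell makes the incoming electron feel strong e⁻–e⁻ repulsion, so Cl actually releases more energy on gaining an electron.
Approximate values (kJ/mol): H 73, F 328, Na 53, Cl 349, Sr 5.
So from highest to lowest: Cl > F > H > Na > Sr.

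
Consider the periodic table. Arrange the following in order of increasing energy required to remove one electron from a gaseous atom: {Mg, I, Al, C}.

Al < Mg < I < C

C is in period 2, group 14; Mg is in period 3, group 2; Al is in period 3, group 13; I is in period 5, group 17.
Across a period the outer electron is held more tightly (higher IE₁); down a group it sits in a higher shell, more shielded, and comes off more easily.
Here both period and group differ, so the two effects have to be weighed against each other.
Mg > Al: this pair runs against the simple trend — see the exception note.
I > Mg: the two effects oppose for this pair; the across-period effect wins (1008 vs 738 kJ/mol).
C > I: period and group pull opposite ways; the down-group shift dominates (1086 vs 1008 kJ/mol).
Note the exception: Mg has a higher first ionization energy than Al, contrary to the simple trend — Al's single 3p electron is easier to remove than one from Mg's filled 3s².
Tabulated first ionization energy (kJ/mol): C 1086, Mg 738, Al 578, I 1008.
So from lowest to highest: Al < Mg < I < C.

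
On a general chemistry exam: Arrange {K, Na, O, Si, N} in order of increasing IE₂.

Si, N, K, O, Na

Consider each +1 ion: K⁺ is the bare [Ar] core; Na⁺ is the bare [Ne] core; O⁺ still has 5 valence electrons; Si⁺ still has 3 valence electrons; N⁺ still has 4 valence electrons.
Usually core removal costs more than valence removal, but here the competition is close: a tightly held n=2 valence electron can cost more to remove than an n=3 core electron, so the actual values have to decide it.
Valence configurations: O⁺ [He]2s²2p³, Si⁺ [Ne]3s²3p¹, N⁺ [He]2s²2p².
Approximate IE_2 values (kJ/mol): K 3052, Na 4562, O 3388, Si 1577, N 2856.
Putting it together, IE_2: Si < N < K < O < Na.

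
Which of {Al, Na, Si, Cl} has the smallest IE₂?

Si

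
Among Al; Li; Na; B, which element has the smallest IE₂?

The second ionization energy removes an electron from the +1 ion. For each element: Al⁺ still has 2 valence electrons; Li⁺ is the bare [He] core; Na⁺ is the bare [Ne] core; B⁺ still has 2 valence electrons.
Breaking into a closed-shell core is much more expensive than removing a leftover valence electron — Na and Li have the largest IE_2 here.
Valence configurations: Al⁺ [Ne]3s², B⁺ [He]2s².
Tabulated IE_2 (kJ/mol): Al 1817, Li 7298, Na 4562, B 2427.
Overall IE_2 order: Al < B < Na < Li.

Al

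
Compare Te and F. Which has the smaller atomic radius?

F is in period 2, group 17; Te is in period 5, group 16.
Across a period the added protons contract the valence shell; down a group each new principal shell makes the atom larger.
Neither a single period nor a single group — weigh both effects.
Te > F: both effects reinforce here, so Te is clearly the larger of the two.
For reference (pm): F 64, Te 136.
So F has the smaller atomic radius (F < Te).

F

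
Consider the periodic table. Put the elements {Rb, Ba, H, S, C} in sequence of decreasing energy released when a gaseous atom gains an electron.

S, C, H, Rb, Ba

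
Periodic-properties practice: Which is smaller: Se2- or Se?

Se

Forming Se2- adds 2 electrons to Se. More electron–electron repulsion in the same shell, with unchanged nuclear charge, lets the cloud expand.
An anion is larger than its parent atom: Se2- > Se.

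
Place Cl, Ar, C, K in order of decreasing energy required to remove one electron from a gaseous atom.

Ar > Cl > C > K

IE₁ increases left→right with effective nuclear charge and decreases top→bottom as the valence shell moves farther out.
Here both period and group differ, so the two effects have to be weighed against each other.
C > K: relative to K, both the across-period and down-group shifts push C's first ionization energy up.
Cl > C: the two effects oppose for this pair; the across-period effect wins (1251 vs 1086 kJ/mol).
Ar > Cl: both are in period 3; the period trend gives Ar the larger value.
Tabulated first ionization energy (kJ/mol): C 1086, Cl 1251, Ar 1521, K 419.
So from highest to lowest: Ar > Cl > C > K.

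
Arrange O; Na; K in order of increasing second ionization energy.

IE_2 is the cost of taking one more electron from the +1 cation: O⁺ still has 5 valence electrons; Na⁺ is the bare [Ne] core; K⁺ is the bare [Ar] core.
Usually core removal costs more than valence removal, but here the competition is close: a tightly held n=2 valence electron can cost more to remove than an n=3 core electron, so the actual values have to decide it.
Tabulated IE_2 (kJ/mol): O 3388, Na 4562, K 3052.
Hence IE_2: K < O < Na.

K, O, Na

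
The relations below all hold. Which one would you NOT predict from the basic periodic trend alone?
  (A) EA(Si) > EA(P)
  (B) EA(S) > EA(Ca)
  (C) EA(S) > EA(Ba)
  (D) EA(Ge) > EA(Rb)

The general trend: electron affinity increases across a period and decreases down a group.
(A) Si (period 3, group 14) vs P (period 3, group 15): the stated order contradicts the simple trend.
(B) S (period 3, group 16) vs Ca (period 4, group 2): the stated order agrees with the simple trend.
(C) S (period 3, group 16) vs Ba (period 6, group 2): the stated order agrees with the simple trend.
(D) Ge (period 4, group 14) vs Rb (period 5, group 1): the stated order agrees with the simple trend.
The exception is (A): adding an electron to P's half-filled 3p³ is unfavourable, so Si (3p²) has the more exothermic EA.

(A)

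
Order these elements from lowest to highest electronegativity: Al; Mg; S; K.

K < Mg < Al < S

Electronegativity increases across a period and decreases down a group, tracking effective nuclear charge and atomic size.
Neither a single period nor a single group — weigh both effects.
Mg > K: relative to K, both the across-period and down-group shifts push Mg's electronegativity up.
Al > Mg: both are in period 3; the period trend gives Al the larger value.
S > Al: S lies to the right of Al in period 3, so the across-period effect alone puts S higher.
Tabulated electronegativity (Pauling): Mg 1.31, Al 1.61, S 2.58, K 0.82.
So from lowest to highest: K < Mg < Al < S.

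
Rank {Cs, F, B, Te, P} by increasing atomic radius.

F, B, P, Te, Cs

Across a period the added protons contract the valence shell; down a group each new principal shell makes the atom larger.
These span different periods and groups, so the two trends combine.
B > F: B lies to the left of F in period 2, so the across-period effect alone puts B larger.
P > B: period and group pull opposite ways; the down-group shift dominates (111 vs 85 pm).
Te > P: period and group pull opposite ways; the down-group shift dominates (136 vs 111 pm).
Cs > Te: both effects reinforce here, so Cs is clearly the larger of the two.
Approximate values (pm): B 85, F 64, P 111, Te 136, Cs 232.
So from smallest to largest: F < B < P < Te < Cs.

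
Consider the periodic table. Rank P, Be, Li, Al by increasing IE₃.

IE_3 is the cost of taking one more electron from the +2 cation: P²⁺ still has 3 valence electrons; Be²⁺ is the bare [He] core; Li²⁺ is already 1 electron into the core; Al²⁺ still has 1 valence electron.
Pulling an electron out of a noble-gas core costs far more than removing a remaining valence electron, so Li and Be sit at the high end of IE_3.
Valence configurations: P²⁺ [Ne]3s²3p¹, Al²⁺ [Ne]3s¹.
Approximate IE_3 values (kJ/mol): P 2914, Be 14849, Li 11815, Al 2745.
So the third ionization energies run Al < P < Li < Be.

Al, P, Li, Be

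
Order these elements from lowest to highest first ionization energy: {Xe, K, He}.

He is in period 1, group 18; K is in period 4, group 1; Xe is in period 5, group 18.
Across a period the outer electron is held more tightly (higher IE₁); down a group it sits in a higher shell, more shielded, and comes off more easily.
Neither a single period nor a single group — weigh both effects.
Xe > K: period and group pull opposite ways; the across-period shift dominates (1170 vs 419 kJ/mol).
He > Xe: they share group 18; the group trend gives He the larger value.
Approximate values (kJ/mol): He 2372, K 419, Xe 1170.
So from lowest to highest: K < Xe < He.

K, Xe, He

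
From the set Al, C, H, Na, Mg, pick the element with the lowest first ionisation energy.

Na

H is in period 1, group 1; C is in period 2, group 14; Na is in period 3, group 1; Mg is in period 3, group 2; Al is in period 3, group 13.
Across a period the outer electron is held more tightly (higher IE₁); down a group it sits in a higher shell, more shielded, and comes off more easily.
Neither a single period nor a single group — weigh both effects.
Al > Na: both are in period 3; the period trend gives Al the larger value.
Mg > Al: this pair runs against the simple trend — see the exception note.
C > Mg: relative to Mg, both the across-period and down-group shifts push C's first ionization energy up.
H > C: period and group pull opposite ways; the down-group shift dominates (1312 vs 1086 kJ/mol).
Note the exception: Mg has a higher first ionization energy than Al, contrary to the simple trend — Al's single 3p electron is easier to remove than one from Mg's filled 3s².
Approximate values (kJ/mol): H 1312, C 1086, Na 496, Mg 738, Al 578.
The lowest first ionisation energy among these belongs to Na.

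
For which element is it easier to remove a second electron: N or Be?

Be

Consider each +1 ion: N⁺ still has 4 valence electrons; Be⁺ still has 1 valence electron.
All are still removing valence electrons, so compare the +1 ions as you would atoms: IE_2 generally rises across a period (higher Z_eff) and falls down a group (larger shell), subject to the usual subshell exceptions.
Valence configurations: N⁺ [He]2s²2p², Be⁺ [He]2s¹.
Approximate IE_2 values (kJ/mol): N 2856, Be 1757.
Putting it together, IE_2: Be < N.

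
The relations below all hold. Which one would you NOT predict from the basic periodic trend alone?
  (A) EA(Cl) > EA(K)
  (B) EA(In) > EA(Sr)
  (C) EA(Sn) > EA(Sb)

The general trend: electron affinity increases across a period and decreases down a group.
(A) Cl (period 3, group 17) vs K (period 4, group 1): the stated order agrees with the simple trend.
(B) In (period 5, group 13) vs Sr (period 5, group 2): the stated order agrees with the simple trend.
(C) Sn (period 5, group 14) vs Sb (period 5, group 15): the stated order contradicts the simple trend.
The exception is (C): adding an electron to Sb's half-filled 5p³ is unfavourable, so Sn has the more exothermic EA.

(C)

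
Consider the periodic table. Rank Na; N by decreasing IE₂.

Consider each +1 ion: Na⁺ is the bare [Ne] core; N⁺ still has 4 valence electrons.
Breaking into a closed-shell core is much more expensive than removing a leftover valence electron — Na has the largest IE_2 here.
Approximate IE_2 values (kJ/mol): Na 4562, N 2856.
So the second ionization energies run N < Na.

Na, N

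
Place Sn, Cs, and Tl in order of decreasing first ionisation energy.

Removing the outermost electron gets harder across a period and easier down a group.
These span different periods and groups, so the two trends combine.
Tl > Cs: Tl lies to the right of Cs in period 6, so the across-period effect alone puts Tl higher.
Sn > Tl: relative to Tl, both the across-period and down-group shifts push Sn's first ionization energy up.
For reference (kJ/mol): Sn 709, Cs 376, Tl 589.
So from highest to lowest: Sn > Tl > Cs.

Sn > Tl > Cs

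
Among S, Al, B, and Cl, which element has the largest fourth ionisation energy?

B

The fourth ionization energy removes an electron from the +3 ion. For each element: S³⁺ still has 3 valence electrons; Al³⁺ is the bare [Ne] core; B³⁺ is the bare [He] core; Cl³⁺ still has 4 valence electrons.
Breaking into a closed-shell core is much more expensive than removing a leftover valence electron — Al and B have the largest IE_4 here.
Valence configurations: S³⁺ [Ne]3s²3p¹, Cl³⁺ [Ne]3s²3p².
The numbers (kJ/mol): S 4556, Al 11577, B 25026, Cl 5159.
So the fourth ionization energies run S < Cl < Al < B.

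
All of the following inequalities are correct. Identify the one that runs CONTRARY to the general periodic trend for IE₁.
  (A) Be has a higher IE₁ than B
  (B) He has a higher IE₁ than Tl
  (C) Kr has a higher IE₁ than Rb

The general trend: IE₁ increases across a period and decreases down a group.
(A) Be (period 2, group 2) vs B (period 2, group 13): the stated order contradicts the simple trend.
(B) He (period 1, group 18) vs Tl (period 6, group 13): the stated order agrees with the simple trend.
(C) Kr (period 4, group 18) vs Rb (period 5, group 1): the stated order agrees with the simple trend.
The exception is (A): removing B's lone 2p electron is easier than breaking Be's filled 2s².

(A)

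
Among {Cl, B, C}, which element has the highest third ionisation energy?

C

The third ionization energy removes an electron from the +2 ion. For each element: Cl²⁺ still has 5 valence electrons; B²⁺ still has 1 valence electron; C²⁺ still has 2 valence electrons.
All are still removing valence electrons, so compare the +2 ions as you would atoms: IE_3 generally rises across a period (higher Z_eff) and falls down a group (larger shell), subject to the usual subshell exceptions.
Valence configurations: Cl²⁺ [Ne]3s²3p³, B²⁺ [He]2s¹, C²⁺ [He]2s².
Approximate IE_3 values (kJ/mol): Cl 3822, B 3660, C 4620.
So the third ionization energies run B < Cl < C.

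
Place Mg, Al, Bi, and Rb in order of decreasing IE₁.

Mg, Bi, Al, Rb

Mg is in period 3, group 2; Al is in period 3, group 13; Rb is in period 5, group 1; Bi is in period 6, group 15.
First ionization energy rises across a period (greater Z_eff holds electrons more tightly) and falls down a group (valence electrons are farther from the nucleus).
Neither a single period nor a single group — weigh both effects.
Al > Rb: both effects reinforce here, so Al is clearly the higher of the two.
Bi > Al: period and group pull opposite ways; the across-period shift dominates (703 vs 578 kJ/mol).
Mg > Bi: period and group pull opposite ways; the down-group shift dominates (738 vs 703 kJ/mol).
Note the exception: Mg has a higher first ionization energy than Al, contrary to the simple trend — Al's single 3p electron is easier to remove than one from Mg's filled 3s².
Tabulated first ionization energy (kJ/mol): Mg 738, Al 578, Rb 403, Bi 703.
So from highest to lowest: Mg > Bi > Al > Rb.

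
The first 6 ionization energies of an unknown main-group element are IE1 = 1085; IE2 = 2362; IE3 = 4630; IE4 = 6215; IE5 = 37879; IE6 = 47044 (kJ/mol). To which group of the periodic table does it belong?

Look for the largest jump between consecutive ionization energies: IE5/IE4 ≈ 6.1, far larger than any earlier ratio.
That jump marks the point where a core electron is being removed. So the atom has 4 valence electrons.
A main-group element with 4 valence electrons is in group 14.

Group 14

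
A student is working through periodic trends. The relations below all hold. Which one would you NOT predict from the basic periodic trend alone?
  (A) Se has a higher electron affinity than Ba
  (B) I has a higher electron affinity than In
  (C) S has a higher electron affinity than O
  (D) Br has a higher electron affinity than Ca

The general trend: electron affinity increases across a period and decreases down a group.
(A) Se (period 4, group 16) vs Ba (period 6, group 2): the stated order agrees with the simple trend.
(B) I (period 5, group 17) vs In (period 5, group 13): the stated order agrees with the simple trend.
(C) S (period 3, group 16) vs O (period 2, group 16): the stated order contradicts the simple trend.
(D) Br (period 4, group 17) vs Ca (period 4, group 2): the stated order agrees with the simple trend.
The exception is (C): the compact 2p subshell of O repels the added electron more than S's larger 3p does.

(C)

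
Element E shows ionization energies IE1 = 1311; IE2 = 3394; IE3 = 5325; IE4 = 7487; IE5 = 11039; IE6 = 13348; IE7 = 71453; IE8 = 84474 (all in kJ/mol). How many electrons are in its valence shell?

6

Look for the largest jump between consecutive ionization energies: IE7/IE6 ≈ 5.4, far larger than any earlier ratio.
That jump marks the point where a core electron is being removed. So the atom has 6 valence electrons.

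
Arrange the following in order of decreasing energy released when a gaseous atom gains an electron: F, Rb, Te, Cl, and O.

O is in period 2, group 16; F is in period 2, group 17; Cl is in period 3, group 17; Rb is in period 5, group 1; Te is in period 5, group 16.
Atoms with high Z_eff and room in the valence shell (especially the halogens) have the most exothermic electron affinities.
Here both period and group differ, so the two effects have to be weighed against each other.
O > Rb: relative to Rb, both the across-period and down-group shifts push O's electron affinity up.
Te > O: this pair runs against the simple trend — see the exception note.
F > Te: relative to Te, both the across-period and down-group shifts push F's electron affinity up.
Cl > F: this pair runs against the simple trend — see the exception note.
Note the exception: Te has a higher electron affinity than O, contrary to the simple trend — O's compact 2p subshell gives strong electron–electron repulsion on the added electron.
Note the exception: Cl has a higher electron affinity than F, contrary to the simple trend — F's small 2p subshell makes the incoming electron feel strong e⁻–e⁻ repulsion, so Cl actually releases more energy on gaining an electron.
Tabulated electron affinity (kJ/mol): O 141, F 328, Cl 349, Rb 47, Te 190.
So from highest to lowest: Cl > F > Te > O > Rb.

Cl, F, Te, O, Rb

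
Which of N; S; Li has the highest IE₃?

Li

IE_3 is the cost of taking one more electron from the +2 cation: N²⁺ still has 3 valence electrons; S²⁺ still has 4 valence electrons; Li²⁺ is already 1 electron into the core.
Pulling an electron out of a noble-gas core costs far more than removing a remaining valence electron, so Li sits at the high end of IE_3.
Valence configurations: N²⁺ [He]2s²2p¹, S²⁺ [Ne]3s²3p².
Approximate IE_3 values (kJ/mol): N 4578, S 3357, Li 11815.
So the third ionization energies run S < N < Li.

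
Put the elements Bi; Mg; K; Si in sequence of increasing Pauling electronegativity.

K, Mg, Si, Bi

Mg is in period 3, group 2; Si is in period 3, group 14; K is in period 4, group 1; Bi is in period 6, group 15.
EN rises left→right (higher Z_eff, smaller atoms) and falls top→bottom (larger, more shielded atoms).
Here both period and group differ, so the two effects have to be weighed against each other.
Mg > K: both effects reinforce here, so Mg is clearly the higher of the two.
Si > Mg: both are in period 3; the period trend gives Si the larger value.
Bi > Si: the two effects oppose for this pair; the across-period effect wins (2.02 vs 1.90).
Approximate values (Pauling): Mg 1.31, Si 1.90, K 0.82, Bi 2.02.
So from lowest to highest: K < Mg < Si < Bi.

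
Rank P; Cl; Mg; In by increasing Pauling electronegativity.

Mg < In < P < Cl

Mg is in period 3, group 2; P is in period 3, group 15; Cl is in period 3, group 17; In is in period 5, group 13.
Atoms toward the upper right of the periodic table pull bonding electrons most strongly.
Here both period and group differ, so the two effects have to be weighed against each other.
In > Mg: the two effects oppose for this pair; the across-period effect wins (1.78 vs 1.31).
P > In: relative to In, both the across-period and down-group shifts push P's electronegativity up.
Cl > P: Cl lies to the right of P in period 3, so the across-period effect alone puts Cl higher.
Tabulated electronegativity (Pauling): Mg 1.31, P 2.19, Cl 3.16, In 1.78.
So from lowest to highest: Mg < In < P < Cl.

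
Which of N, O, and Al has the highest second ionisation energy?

The second ionization energy removes an electron from the +1 ion. For each element: N⁺ still has 4 valence electrons; O⁺ still has 5 valence electrons; Al⁺ still has 2 valence electrons.
All are still removing valence electrons, so compare the +1 ions as you would atoms: IE_2 generally rises across a period (higher Z_eff) and falls down a group (larger shell), subject to the usual subshell exceptions.
Valence configurations: N⁺ [He]2s²2p², O⁺ [He]2s²2p³, Al⁺ [Ne]3s².
Approximate IE_2 values (kJ/mol): N 2856, O 3388, Al 1817.
Hence IE_2: Al < N < O.

O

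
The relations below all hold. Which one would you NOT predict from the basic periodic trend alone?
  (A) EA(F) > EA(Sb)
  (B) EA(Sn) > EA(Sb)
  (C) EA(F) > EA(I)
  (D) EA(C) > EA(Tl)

(B)

The general trend: electron affinity increases across a period and decreases down a group.
(A) F (period 2, group 17) vs Sb (period 5, group 15): the stated order agrees with the simple trend.
(B) Sn (period 5, group 14) vs Sb (period 5, group 15): the stated order contradicts the simple trend.
(C) F (period 2, group 17) vs I (period 5, group 17): the stated order agrees with the simple trend.
(D) C (period 2, group 14) vs Tl (period 6, group 13): the stated order agrees with the simple trend.
The exception is (B): adding an electron to Sb's half-filled 5p³ is unfavourable, so Sn has the more exothermic EA.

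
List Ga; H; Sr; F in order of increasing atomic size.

Radius decreases left→right (rising Z_eff, same n) and increases top→bottom (higher n).
These span different periods and groups, so the two trends combine.
F > H: period and group pull opposite ways; the down-group shift dominates (64 vs 32 pm).
Ga > F: both effects reinforce here, so Ga is clearly the larger of the two.
Sr > Ga: relative to Ga, both the across-period and down-group shifts push Sr's atomic radius up.
Approximate values (pm): H 32, F 64, Ga 124, Sr 185.
So from smallest to largest: H < F < Ga < Sr.

H, F, Ga, Sr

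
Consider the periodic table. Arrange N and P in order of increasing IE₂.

P, N

IE_2 is the cost of taking one more electron from the +1 cation: N⁺ still has 4 valence electrons; P⁺ still has 4 valence electrons.
All are still removing valence electrons, so compare the +1 ions as you would atoms: IE_2 generally rises across a period (higher Z_eff) and falls down a group (larger shell), subject to the usual subshell exceptions.
Valence configurations: N⁺ [He]2s²2p², P⁺ [Ne]3s²3p².
Tabulated IE_2 (kJ/mol): N 2856, P 1907.
So the second ionization energies run P < N.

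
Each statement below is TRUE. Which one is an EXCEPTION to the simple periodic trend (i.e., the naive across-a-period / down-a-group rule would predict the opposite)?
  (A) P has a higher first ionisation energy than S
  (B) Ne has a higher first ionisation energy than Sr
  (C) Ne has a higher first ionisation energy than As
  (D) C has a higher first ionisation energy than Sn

The general trend: first ionisation energy increases across a period and decreases down a group.
(A) P (period 3, group 15) vs S (period 3, group 16): the stated order contradicts the simple trend.
(B) Ne (period 2, group 18) vs Sr (period 5, group 2): the stated order agrees with the simple trend.
(C) Ne (period 2, group 18) vs As (period 4, group 15): the stated order agrees with the simple trend.
(D) C (period 2, group 14) vs Sn (period 5, group 14): the stated order agrees with the simple trend.
The exception is (A): S (3p⁴) ionizes more easily than half-filled P (3p³) because the paired 3p electron in S is pushed out by e⁻–e⁻ repulsion.

(A)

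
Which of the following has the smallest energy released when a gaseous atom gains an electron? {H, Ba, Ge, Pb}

EA tends to increase across a period and decrease down a group, though the pattern is less regular than for IE or radius.
Neither a single period nor a single group — weigh both effects.
Pb > Ba: both are in period 6; the period trend gives Pb the larger value.
H > Pb: the two effects oppose for this pair; the down-group effect wins (73 vs 35 kJ/mol).
Ge > H: period and group pull opposite ways; the across-period shift dominates (119 vs 73 kJ/mol).
For reference (kJ/mol): H 73, Ge 119, Ba 14, Pb 35.
The smallest energy released when a gaseous atom gains an electron among these belongs to Ba.

Ba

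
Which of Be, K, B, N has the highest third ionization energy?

The third ionization energy removes an electron from the +2 ion. For each element: Be²⁺ is the bare [He] core; K²⁺ is already 1 electron into the core; B²⁺ still has 1 valence electron; N²⁺ still has 3 valence electrons.
Usually core removal costs more than valence removal, but here the competition is close: a tightly held n=2 valence electron can cost more to remove than an n=3 core electron, so the actual values have to decide it.
Valence configurations: B²⁺ [He]2s¹, N²⁺ [He]2s²2p¹.
Approximate IE_3 values (kJ/mol): Be 14849, K 4420, B 3660, N 4578.
Hence IE_3: B < K < N < Be.

Be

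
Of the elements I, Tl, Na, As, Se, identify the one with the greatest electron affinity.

I

Atoms with high Z_eff and room in the valence shell (especially the halogens) have the most exothermic electron affinities.
These span different periods and groups, so the two trends combine.
Na > Tl: the two effects oppose for this pair; the down-group effect wins (53 vs 19 kJ/mol).
As > Na: the two effects oppose for this pair; the across-period effect wins (78 vs 53 kJ/mol).
Se > As: both are in period 4; the period trend gives Se the larger value.
I > Se: the two effects oppose for this pair; the across-period effect wins (295 vs 195 kJ/mol).
For reference (kJ/mol): Na 53, As 78, Se 195, I 295, Tl 19.
The greatest electron affinity among these belongs to I.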